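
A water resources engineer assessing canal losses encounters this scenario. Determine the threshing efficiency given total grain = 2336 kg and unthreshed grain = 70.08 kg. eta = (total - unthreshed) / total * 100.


eta = (total - unthreshed) / total * 100
    = (2336 - 70.08) / 2336 * 100
    = 2265.92 / 2336 * 100
    = 97%


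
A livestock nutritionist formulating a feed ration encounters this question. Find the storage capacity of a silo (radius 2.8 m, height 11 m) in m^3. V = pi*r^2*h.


V = pi * r^2 * h
  = pi * 2.8^2 * 11
  = pi * 7.84 * 11
  = 270.93 m^3


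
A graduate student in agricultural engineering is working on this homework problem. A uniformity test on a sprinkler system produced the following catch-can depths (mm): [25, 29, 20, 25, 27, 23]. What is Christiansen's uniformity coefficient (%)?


xbar = 149 / 6 = 24.833
sum|xi - xbar| = 13.333
CU = 100 * (1 - 13.333 / (6 * 24.833))
   = 100 * (1 - 0.0895)
   = 91.05%


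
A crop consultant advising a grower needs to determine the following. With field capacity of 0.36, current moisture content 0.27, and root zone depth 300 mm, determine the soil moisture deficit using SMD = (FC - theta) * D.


SMD = (FC - theta) * D
    = (0.36 - 0.27) * 300
    = 0.090 * 300
    = 27 mm


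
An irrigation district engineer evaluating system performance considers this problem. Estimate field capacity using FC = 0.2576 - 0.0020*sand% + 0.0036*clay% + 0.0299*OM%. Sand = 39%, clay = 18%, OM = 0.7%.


FC = 0.2576 - 0.0020*39 + 0.0036*18 + 0.0299*0.7
   = 0.2576 - 0.0780 + 0.0648 + 0.0209
   = 0.2653


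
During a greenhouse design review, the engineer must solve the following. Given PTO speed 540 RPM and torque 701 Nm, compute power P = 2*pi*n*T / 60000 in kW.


P = 2*pi*n*T / 60000
  = 2*pi * 540 * 701 / 60000
  = 2378436.97 / 60000
  = 39.64 kW


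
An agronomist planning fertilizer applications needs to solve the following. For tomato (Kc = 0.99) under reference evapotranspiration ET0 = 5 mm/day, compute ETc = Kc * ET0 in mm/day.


ETc = Kc * ET0
    = 0.99 * 5
    = 4.95 mm/day


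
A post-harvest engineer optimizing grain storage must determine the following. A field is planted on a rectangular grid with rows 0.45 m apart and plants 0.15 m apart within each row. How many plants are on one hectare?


D = 10000 / (row_sp * plant_sp)
  = 10000 / (0.45 * 0.15)
  = 10000 / 0.0675
  = 148148.15 plants/ha


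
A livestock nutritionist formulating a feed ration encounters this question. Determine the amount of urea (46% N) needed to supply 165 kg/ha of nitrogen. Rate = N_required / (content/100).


Rate = N_required / (N_content / 100)
     = 165 / (46 / 100)
     = 165 / 0.46
     = 358.70 kg/ha


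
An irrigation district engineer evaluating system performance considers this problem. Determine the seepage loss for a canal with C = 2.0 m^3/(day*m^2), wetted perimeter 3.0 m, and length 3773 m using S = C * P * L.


S = C * P * L
  = 2.0 * 3.0 * 3773
  = 22638 m^3/day


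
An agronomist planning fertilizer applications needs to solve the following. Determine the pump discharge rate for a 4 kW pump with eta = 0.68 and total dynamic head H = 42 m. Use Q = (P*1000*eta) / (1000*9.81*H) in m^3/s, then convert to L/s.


Q = (P * 1000 * eta) / (rho * g * H)
  = (4 * 1000 * 0.68) / (1000 * 9.81 * 42)
  = 2720 / 412020
  = 0.00660 m^3/s = 6.60 L/s


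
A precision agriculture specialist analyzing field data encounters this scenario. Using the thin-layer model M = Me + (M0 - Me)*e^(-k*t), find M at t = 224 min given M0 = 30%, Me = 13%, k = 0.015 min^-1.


M = Me + (M0 - Me) * e^(-k*t)
  = 13 + (30 - 13) * e^(-0.015*224)
  = 13 + 17 * e^(-3.360)
  = 13 + 17 * 0.03474
  = 13 + 0.5905
  = 13.59%


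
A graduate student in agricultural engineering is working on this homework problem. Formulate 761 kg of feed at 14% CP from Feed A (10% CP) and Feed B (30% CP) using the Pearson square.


parts_A = CP_b - target = 30 - 14 = 16
parts_B = target - CP_a = 14 - 10 = 4
total_parts = 16 + 4 = 20
Feed A = 761 * 16 / 20 = 608.80 kg
Feed B = 761 * 4 / 20 = 152.20 kg

608.80 kg


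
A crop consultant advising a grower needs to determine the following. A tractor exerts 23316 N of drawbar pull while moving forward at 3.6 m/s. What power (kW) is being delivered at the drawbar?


P = F * v / 1000
  = 23316 * 3.6 / 1000
  = 83937.60 / 1000
  = 83.94 kW


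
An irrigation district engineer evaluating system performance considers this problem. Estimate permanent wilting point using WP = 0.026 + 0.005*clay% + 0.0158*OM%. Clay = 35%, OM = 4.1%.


WP = 0.026 + 0.005*35 + 0.0158*4.1
   = 0.026 + 0.1750 + 0.0648
   = 0.2658


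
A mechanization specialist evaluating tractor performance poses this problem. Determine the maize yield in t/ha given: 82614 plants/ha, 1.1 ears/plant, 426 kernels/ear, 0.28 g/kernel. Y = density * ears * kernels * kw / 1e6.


Y = density * ears * kernels * kw
  = 82614 * 1.1 * 426 * 0.28 g/ha
  = 10839617.71 g/ha
  = 10839.62 kg/ha = 10.84 t/ha


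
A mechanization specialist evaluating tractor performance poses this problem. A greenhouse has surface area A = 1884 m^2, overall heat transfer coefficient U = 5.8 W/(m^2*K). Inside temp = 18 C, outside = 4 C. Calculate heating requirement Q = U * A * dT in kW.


dT = 18 - (4) = 14 K
Q = U * A * dT
  = 5.8 * 1884 * 14
  = 152980.80 W = 152.98 kW


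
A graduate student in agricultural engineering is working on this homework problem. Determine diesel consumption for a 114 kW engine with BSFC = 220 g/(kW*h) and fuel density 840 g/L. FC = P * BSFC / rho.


FC = P * BSFC / rho_fuel
   = 114 * 220 / 840
   = 25080 / 840
   = 29.86 L/h


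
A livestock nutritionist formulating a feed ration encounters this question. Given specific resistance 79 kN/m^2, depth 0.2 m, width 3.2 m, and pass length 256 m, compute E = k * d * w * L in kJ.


E = k * d * w * L
  = 79 * 0.2 * 3.2 * 256
  = 12943.36 kJ


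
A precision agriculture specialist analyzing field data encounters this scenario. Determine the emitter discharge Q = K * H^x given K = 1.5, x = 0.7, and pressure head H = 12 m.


Q = K * H^x
  = 1.5 * 12^0.7
  = 1.5 * 5.6941
  = 8.54 L/h


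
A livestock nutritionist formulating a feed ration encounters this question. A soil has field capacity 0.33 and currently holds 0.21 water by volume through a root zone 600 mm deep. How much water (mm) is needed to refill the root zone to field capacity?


SMD = (FC - theta) * D
    = (0.33 - 0.21) * 600
    = 0.120 * 600
    = 72 mm


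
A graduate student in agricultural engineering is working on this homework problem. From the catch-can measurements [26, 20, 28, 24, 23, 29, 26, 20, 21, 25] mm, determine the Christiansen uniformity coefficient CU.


xbar = 242 / 10 = 24.200
sum|xi - xbar| = 26
CU = 100 * (1 - 26 / (10 * 24.200))
   = 100 * (1 - 0.1074)
   = 89.26%


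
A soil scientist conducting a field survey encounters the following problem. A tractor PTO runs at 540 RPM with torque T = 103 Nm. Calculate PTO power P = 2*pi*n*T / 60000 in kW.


P = 2*pi*n*T / 60000
  = 2*pi * 540 * 103 / 60000
  = 349470.77 / 60000
  = 5.82 kW


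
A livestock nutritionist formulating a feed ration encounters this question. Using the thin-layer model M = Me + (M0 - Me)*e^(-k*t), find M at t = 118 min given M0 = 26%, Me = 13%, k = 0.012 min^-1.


M = Me + (M0 - Me) * e^(-k*t)
  = 13 + (26 - 13) * e^(-0.012*118)
  = 13 + 13 * e^(-1.416)
  = 13 + 13 * 0.24268
  = 13 + 3.1549
  = 16.15%


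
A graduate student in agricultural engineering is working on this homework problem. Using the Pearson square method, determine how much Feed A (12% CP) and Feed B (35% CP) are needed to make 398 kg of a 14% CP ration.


parts_A = CP_b - target = 35 - 14 = 21
parts_B = target - CP_a = 14 - 12 = 2
total_parts = 21 + 2 = 23
Feed A = 398 * 21 / 23 = 363.39 kg
Feed B = 398 * 2 / 23 = 34.61 kg

363.39 kg


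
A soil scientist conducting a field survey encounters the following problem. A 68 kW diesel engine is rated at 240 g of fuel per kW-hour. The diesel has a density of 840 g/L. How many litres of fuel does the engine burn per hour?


FC = P * BSFC / rho_fuel
   = 68 * 240 / 840
   = 16320 / 840
   = 19.43 L/h


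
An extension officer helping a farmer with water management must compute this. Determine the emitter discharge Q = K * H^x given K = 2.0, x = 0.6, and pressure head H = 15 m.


Q = K * H^x
  = 2.0 * 15^0.6
  = 2.0 * 5.0776
  = 10.16 L/h


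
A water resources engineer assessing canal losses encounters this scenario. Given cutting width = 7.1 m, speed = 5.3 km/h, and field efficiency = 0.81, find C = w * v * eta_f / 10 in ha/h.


C = w * v * eta_f / 10
  = 7.1 * 5.3 * 0.81 / 10
  = 30.48 / 10
  = 3.05 ha/h


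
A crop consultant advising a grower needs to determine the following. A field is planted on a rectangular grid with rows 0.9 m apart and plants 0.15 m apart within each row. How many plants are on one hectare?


D = 10000 / (row_sp * plant_sp)
  = 10000 / (0.9 * 0.15)
  = 10000 / 0.1350
  = 74074.07 plants/ha


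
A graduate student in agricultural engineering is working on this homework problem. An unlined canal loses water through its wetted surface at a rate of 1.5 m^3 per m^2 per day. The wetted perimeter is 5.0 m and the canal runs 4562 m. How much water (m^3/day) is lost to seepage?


S = C * P * L
  = 1.5 * 5.0 * 4562
  = 34215 m^3/day


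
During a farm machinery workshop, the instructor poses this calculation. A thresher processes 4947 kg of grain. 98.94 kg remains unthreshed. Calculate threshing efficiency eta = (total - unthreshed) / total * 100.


eta = (total - unthreshed) / total * 100
    = (4947 - 98.94) / 4947 * 100
    = 4848.06 / 4947 * 100
    = 98%


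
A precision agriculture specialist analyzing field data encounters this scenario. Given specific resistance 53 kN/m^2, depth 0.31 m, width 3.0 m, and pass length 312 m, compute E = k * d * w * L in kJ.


E = k * d * w * L
  = 53 * 0.31 * 3.0 * 312
  = 15378.48 kJ


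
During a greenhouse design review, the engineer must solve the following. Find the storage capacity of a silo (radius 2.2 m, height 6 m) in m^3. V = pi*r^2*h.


V = pi * r^2 * h
  = pi * 2.2^2 * 6
  = pi * 4.84 * 6
  = 91.23 m^3


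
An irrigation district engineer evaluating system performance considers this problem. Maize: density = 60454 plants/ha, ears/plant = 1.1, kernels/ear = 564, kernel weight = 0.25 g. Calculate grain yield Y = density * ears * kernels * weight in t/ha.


Y = density * ears * kernels * kw
  = 60454 * 1.1 * 564 * 0.25 g/ha
  = 9376415.40 g/ha
  = 9376.42 kg/ha = 9.38 t/ha


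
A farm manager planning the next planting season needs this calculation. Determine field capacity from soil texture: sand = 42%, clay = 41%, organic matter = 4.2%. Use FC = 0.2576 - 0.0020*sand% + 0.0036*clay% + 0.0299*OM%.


FC = 0.2576 - 0.0020*42 + 0.0036*41 + 0.0299*4.2
   = 0.2576 - 0.0840 + 0.1476 + 0.1256
   = 0.4468


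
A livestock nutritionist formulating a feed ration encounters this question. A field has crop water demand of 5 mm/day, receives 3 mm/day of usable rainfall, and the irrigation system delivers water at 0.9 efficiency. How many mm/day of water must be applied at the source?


IWR = (ETc - Pe) / Ea
    = (5 - 3) / 0.9
    = 2 / 0.9
    = 2.22 mm/day


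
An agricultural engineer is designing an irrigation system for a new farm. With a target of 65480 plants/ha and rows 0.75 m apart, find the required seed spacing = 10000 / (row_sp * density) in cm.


spacing = 10000 / (row_sp * density)
        = 10000 / (0.75 * 65480)
        = 10000 / 49110
        = 0.20362 m = 20.36 cm


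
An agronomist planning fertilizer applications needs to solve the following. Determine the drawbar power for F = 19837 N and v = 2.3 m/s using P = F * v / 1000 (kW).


P = F * v / 1000
  = 19837 * 2.3 / 1000
  = 45625.10 / 1000
  = 45.63 kW


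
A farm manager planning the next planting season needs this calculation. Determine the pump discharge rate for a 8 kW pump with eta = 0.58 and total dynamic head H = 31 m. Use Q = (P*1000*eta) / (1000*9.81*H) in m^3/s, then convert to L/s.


Q = (P * 1000 * eta) / (rho * g * H)
  = (8 * 1000 * 0.58) / (1000 * 9.81 * 31)
  = 4640 / 304110
  = 0.01526 m^3/s = 15.26 L/s


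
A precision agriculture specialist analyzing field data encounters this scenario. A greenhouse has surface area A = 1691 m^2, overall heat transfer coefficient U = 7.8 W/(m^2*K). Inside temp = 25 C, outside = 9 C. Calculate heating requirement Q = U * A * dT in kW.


dT = 25 - (9) = 16 K
Q = U * A * dT
  = 7.8 * 1691 * 16
  = 211036.80 W = 211.04 kW


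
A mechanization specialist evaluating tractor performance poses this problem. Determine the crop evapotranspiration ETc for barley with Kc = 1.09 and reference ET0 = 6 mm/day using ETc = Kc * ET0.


ETc = Kc * ET0
    = 1.09 * 6
    = 6.54 mm/day


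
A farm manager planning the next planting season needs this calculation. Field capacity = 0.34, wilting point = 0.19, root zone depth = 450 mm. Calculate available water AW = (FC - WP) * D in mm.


AW = (FC - WP) * D
   = (0.34 - 0.19) * 450
   = 0.15 * 450
   = 67.50 mm


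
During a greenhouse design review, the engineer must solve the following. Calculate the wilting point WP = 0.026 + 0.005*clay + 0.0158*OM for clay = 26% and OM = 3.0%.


WP = 0.026 + 0.005*26 + 0.0158*3.0
   = 0.026 + 0.1300 + 0.0474
   = 0.2034


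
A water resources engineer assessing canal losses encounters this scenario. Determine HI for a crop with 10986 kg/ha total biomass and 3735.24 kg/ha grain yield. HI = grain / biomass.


HI = grain_yield / biomass
   = 3735.24 / 10986
   = 0.34


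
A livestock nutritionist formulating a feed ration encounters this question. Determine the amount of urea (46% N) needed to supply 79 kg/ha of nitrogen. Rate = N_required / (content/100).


Rate = N_required / (N_content / 100)
     = 79 / (46 / 100)
     = 79 / 0.46
     = 171.74 kg/ha


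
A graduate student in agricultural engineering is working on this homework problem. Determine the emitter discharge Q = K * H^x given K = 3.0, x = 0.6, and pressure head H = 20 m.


Q = K * H^x
  = 3.0 * 20^0.6
  = 3.0 * 6.0342
  = 18.10 L/h


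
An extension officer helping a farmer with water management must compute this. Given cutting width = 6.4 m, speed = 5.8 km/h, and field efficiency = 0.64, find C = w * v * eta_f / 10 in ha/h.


C = w * v * eta_f / 10
  = 6.4 * 5.8 * 0.64 / 10
  = 23.76 / 10
  = 2.38 ha/h


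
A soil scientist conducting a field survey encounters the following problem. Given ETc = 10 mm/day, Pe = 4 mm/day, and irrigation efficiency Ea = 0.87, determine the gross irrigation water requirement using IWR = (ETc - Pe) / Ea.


IWR = (ETc - Pe) / Ea
    = (10 - 4) / 0.87
    = 6 / 0.87
    = 6.90 mm/day


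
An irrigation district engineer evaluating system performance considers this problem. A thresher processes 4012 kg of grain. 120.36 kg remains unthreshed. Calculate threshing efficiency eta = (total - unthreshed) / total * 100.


eta = (total - unthreshed) / total * 100
    = (4012 - 120.36) / 4012 * 100
    = 3891.64 / 4012 * 100
    = 97%


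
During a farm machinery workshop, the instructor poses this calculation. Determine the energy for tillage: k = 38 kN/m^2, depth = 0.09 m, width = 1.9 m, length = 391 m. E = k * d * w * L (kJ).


E = k * d * w * L
  = 38 * 0.09 * 1.9 * 391
  = 2540.72 kJ


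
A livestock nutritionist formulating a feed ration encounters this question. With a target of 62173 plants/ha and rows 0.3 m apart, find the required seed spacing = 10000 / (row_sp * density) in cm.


spacing = 10000 / (row_sp * density)
        = 10000 / (0.3 * 62173)
        = 10000 / 18651.90
        = 0.53614 m = 53.61 cm


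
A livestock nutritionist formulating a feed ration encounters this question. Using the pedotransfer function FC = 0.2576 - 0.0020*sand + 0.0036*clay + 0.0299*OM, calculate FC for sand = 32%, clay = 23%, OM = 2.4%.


FC = 0.2576 - 0.0020*32 + 0.0036*23 + 0.0299*2.4
   = 0.2576 - 0.0640 + 0.0828 + 0.0718
   = 0.3482


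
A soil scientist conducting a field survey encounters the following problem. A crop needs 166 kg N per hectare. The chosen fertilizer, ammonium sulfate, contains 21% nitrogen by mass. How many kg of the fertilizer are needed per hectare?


Rate = N_required / (N_content / 100)
     = 166 / (21 / 100)
     = 166 / 0.21
     = 790.48 kg/ha


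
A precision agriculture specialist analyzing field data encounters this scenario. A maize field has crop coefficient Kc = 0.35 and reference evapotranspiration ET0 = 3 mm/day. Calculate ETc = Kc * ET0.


ETc = Kc * ET0
    = 0.35 * 3
    = 1.05 mm/day


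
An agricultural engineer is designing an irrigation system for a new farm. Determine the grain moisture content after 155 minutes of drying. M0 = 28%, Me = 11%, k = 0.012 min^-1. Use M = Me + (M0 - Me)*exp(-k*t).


M = Me + (M0 - Me) * e^(-k*t)
  = 11 + (28 - 11) * e^(-0.012*155)
  = 11 + 17 * e^(-1.860)
  = 11 + 17 * 0.15567
  = 11 + 2.6464
  = 13.65%


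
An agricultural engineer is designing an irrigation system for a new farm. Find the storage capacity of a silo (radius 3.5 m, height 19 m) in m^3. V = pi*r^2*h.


V = pi * r^2 * h
  = pi * 3.5^2 * 19
  = pi * 12.25 * 19
  = 731.21 m^3


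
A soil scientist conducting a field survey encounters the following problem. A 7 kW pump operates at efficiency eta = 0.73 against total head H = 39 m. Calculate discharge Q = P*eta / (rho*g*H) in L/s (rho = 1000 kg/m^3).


Q = (P * 1000 * eta) / (rho * g * H)
  = (7 * 1000 * 0.73) / (1000 * 9.81 * 39)
  = 5110 / 382590
  = 0.01336 m^3/s = 13.36 L/s


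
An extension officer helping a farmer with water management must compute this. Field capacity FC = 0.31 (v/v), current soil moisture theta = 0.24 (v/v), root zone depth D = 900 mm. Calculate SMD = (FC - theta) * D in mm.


SMD = (FC - theta) * D
    = (0.31 - 0.24) * 900
    = 0.070 * 900
    = 63 mm


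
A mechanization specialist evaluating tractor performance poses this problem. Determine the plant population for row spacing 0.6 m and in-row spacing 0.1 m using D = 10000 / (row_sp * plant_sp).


D = 10000 / (row_sp * plant_sp)
  = 10000 / (0.6 * 0.1)
  = 10000 / 0.0600
  = 166666.67 plants/ha


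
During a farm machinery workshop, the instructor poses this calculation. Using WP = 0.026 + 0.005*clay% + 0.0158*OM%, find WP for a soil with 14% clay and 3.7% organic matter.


WP = 0.026 + 0.005*14 + 0.0158*3.7
   = 0.026 + 0.0700 + 0.0585
   = 0.1545


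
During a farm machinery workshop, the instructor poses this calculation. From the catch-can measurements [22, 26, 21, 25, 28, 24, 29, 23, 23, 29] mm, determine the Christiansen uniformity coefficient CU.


xbar = 250 / 10 = 25
sum|xi - xbar| = 24
CU = 100 * (1 - 24 / (10 * 25))
   = 100 * (1 - 0.0960)
   = 90.40%


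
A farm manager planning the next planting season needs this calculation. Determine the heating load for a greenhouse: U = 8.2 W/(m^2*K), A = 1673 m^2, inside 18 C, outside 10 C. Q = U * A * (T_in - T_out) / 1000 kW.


dT = 18 - (10) = 8 K
Q = U * A * dT
  = 8.2 * 1673 * 8
  = 109748.80 W = 109.75 kW


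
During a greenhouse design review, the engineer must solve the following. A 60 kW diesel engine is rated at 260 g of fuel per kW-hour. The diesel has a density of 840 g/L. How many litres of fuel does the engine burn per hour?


FC = P * BSFC / rho_fuel
   = 60 * 260 / 840
   = 15600 / 840
   = 18.57 L/h


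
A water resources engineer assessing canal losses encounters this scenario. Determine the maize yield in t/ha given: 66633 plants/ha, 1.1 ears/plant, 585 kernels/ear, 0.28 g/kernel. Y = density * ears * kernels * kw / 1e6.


Y = density * ears * kernels * kw
  = 66633 * 1.1 * 585 * 0.28 g/ha
  = 12005933.94 g/ha
  = 12005.93 kg/ha = 12.01 t/ha


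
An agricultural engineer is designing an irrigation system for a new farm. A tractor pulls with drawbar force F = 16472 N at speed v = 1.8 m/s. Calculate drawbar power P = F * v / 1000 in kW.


P = F * v / 1000
  = 16472 * 1.8 / 1000
  = 29649.60 / 1000
  = 29.65 kW


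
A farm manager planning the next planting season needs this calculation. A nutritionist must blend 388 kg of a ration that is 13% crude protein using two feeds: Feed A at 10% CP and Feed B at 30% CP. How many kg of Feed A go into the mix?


parts_A = CP_b - target = 30 - 13 = 17
parts_B = target - CP_a = 13 - 10 = 3
total_parts = 17 + 3 = 20
Feed A = 388 * 17 / 20 = 329.80 kg
Feed B = 388 * 3 / 20 = 58.20 kg

329.80 kg


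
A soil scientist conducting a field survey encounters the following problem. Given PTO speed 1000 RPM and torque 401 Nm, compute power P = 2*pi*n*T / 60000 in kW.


P = 2*pi*n*T / 60000
  = 2*pi * 1000 * 401 / 60000
  = 2519557.31 / 60000
  = 41.99 kW


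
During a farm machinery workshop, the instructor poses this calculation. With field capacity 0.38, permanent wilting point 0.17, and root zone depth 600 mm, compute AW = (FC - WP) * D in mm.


AW = (FC - WP) * D
   = (0.38 - 0.17) * 600
   = 0.21 * 600
   = 126 mm


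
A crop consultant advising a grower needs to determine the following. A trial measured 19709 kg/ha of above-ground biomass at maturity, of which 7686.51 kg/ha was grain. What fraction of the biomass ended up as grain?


HI = grain_yield / biomass
   = 7686.51 / 19709
   = 0.39


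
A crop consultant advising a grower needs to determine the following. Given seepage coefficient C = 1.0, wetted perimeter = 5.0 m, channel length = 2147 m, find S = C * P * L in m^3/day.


S = C * P * L
  = 1.0 * 5.0 * 2147
  = 10735 m^3/day


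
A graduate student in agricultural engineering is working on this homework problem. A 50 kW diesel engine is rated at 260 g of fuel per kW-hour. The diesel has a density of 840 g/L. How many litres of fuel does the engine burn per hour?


FC = P * BSFC / rho_fuel
   = 50 * 260 / 840
   = 13000 / 840
   = 15.48 L/h


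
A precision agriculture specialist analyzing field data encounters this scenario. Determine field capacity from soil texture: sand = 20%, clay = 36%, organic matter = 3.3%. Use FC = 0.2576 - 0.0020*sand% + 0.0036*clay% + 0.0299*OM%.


FC = 0.2576 - 0.0020*20 + 0.0036*36 + 0.0299*3.3
   = 0.2576 - 0.0400 + 0.1296 + 0.0987
   = 0.4459


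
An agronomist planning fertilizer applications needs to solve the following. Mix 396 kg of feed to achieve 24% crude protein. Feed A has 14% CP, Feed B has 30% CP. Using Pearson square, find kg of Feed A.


parts_A = CP_b - target = 30 - 24 = 6
parts_B = target - CP_a = 24 - 14 = 10
total_parts = 6 + 10 = 16
Feed A = 396 * 6 / 16 = 148.50 kg
Feed B = 396 * 10 / 16 = 247.50 kg

148.50 kg


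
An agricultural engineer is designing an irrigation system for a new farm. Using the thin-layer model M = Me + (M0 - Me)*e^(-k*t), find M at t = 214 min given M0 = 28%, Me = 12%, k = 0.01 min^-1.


M = Me + (M0 - Me) * e^(-k*t)
  = 12 + (28 - 12) * e^(-0.01*214)
  = 12 + 16 * e^(-2.140)
  = 12 + 16 * 0.11765
  = 12 + 1.8825
  = 13.88%


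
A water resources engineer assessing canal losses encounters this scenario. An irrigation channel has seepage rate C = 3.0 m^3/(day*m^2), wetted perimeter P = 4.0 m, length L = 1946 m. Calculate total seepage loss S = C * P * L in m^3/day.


S = C * P * L
  = 3.0 * 4.0 * 1946
  = 23352 m^3/day


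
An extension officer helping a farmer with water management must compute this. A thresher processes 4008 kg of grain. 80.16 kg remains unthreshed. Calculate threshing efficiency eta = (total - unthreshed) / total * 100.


eta = (total - unthreshed) / total * 100
    = (4008 - 80.16) / 4008 * 100
    = 3927.84 / 4008 * 100
    = 98%


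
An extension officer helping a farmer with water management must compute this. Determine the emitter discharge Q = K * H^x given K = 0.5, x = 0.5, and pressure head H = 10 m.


Q = K * H^x
  = 0.5 * 10^0.5
  = 0.5 * 3.1623
  = 1.58 L/h


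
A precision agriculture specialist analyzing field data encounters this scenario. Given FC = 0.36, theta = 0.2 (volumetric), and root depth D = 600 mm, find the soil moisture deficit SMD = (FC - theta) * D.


SMD = (FC - theta) * D
    = (0.36 - 0.2) * 600
    = 0.160 * 600
    = 96 mm


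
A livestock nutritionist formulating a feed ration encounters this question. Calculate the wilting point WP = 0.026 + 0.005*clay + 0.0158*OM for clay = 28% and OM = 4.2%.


WP = 0.026 + 0.005*28 + 0.0158*4.2
   = 0.026 + 0.1400 + 0.0664
   = 0.2324


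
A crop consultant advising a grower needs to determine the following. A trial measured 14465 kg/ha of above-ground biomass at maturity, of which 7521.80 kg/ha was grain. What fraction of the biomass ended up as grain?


HI = grain_yield / biomass
   = 7521.80 / 14465
   = 0.52


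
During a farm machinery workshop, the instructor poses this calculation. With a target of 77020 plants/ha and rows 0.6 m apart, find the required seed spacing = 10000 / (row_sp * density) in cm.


spacing = 10000 / (row_sp * density)
        = 10000 / (0.6 * 77020)
        = 10000 / 46212
        = 0.21639 m = 21.64 cm


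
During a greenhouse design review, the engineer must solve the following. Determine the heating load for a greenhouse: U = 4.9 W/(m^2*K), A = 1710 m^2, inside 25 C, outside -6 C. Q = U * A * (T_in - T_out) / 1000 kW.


dT = 25 - (-6) = 31 K
Q = U * A * dT
  = 4.9 * 1710 * 31
  = 259749 W = 259.75 kW


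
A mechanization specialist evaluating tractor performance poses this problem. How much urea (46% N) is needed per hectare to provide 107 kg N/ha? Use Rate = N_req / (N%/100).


Rate = N_required / (N_content / 100)
     = 107 / (46 / 100)
     = 107 / 0.46
     = 232.61 kg/ha


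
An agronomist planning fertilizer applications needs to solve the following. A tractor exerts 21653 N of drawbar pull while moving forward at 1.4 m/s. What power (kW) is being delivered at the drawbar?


P = F * v / 1000
  = 21653 * 1.4 / 1000
  = 30314.20 / 1000
  = 30.31 kW


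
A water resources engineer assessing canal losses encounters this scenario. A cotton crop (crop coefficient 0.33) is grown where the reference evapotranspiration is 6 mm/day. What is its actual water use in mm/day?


ETc = Kc * ET0
    = 0.33 * 6
    = 1.98 mm/day


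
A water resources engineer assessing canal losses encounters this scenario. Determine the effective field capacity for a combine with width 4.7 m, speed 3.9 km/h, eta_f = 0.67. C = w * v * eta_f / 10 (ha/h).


C = w * v * eta_f / 10
  = 4.7 * 3.9 * 0.67 / 10
  = 12.28 / 10
  = 1.23 ha/h


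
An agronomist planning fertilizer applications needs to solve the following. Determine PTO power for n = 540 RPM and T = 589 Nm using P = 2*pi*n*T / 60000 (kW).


P = 2*pi*n*T / 60000
  = 2*pi * 540 * 589 / 60000
  = 1998429.92 / 60000
  = 33.31 kW


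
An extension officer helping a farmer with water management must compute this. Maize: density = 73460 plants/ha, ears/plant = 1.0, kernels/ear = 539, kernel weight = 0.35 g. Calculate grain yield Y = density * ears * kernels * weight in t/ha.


Y = density * ears * kernels * kw
  = 73460 * 1.0 * 539 * 0.35 g/ha
  = 13858229 g/ha
  = 13858.23 kg/ha = 13.86 t/ha


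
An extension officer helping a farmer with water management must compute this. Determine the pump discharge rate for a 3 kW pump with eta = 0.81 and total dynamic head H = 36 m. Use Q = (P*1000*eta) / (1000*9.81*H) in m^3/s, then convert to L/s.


Q = (P * 1000 * eta) / (rho * g * H)
  = (3 * 1000 * 0.81) / (1000 * 9.81 * 36)
  = 2430 / 353160
  = 0.00688 m^3/s = 6.88 L/s


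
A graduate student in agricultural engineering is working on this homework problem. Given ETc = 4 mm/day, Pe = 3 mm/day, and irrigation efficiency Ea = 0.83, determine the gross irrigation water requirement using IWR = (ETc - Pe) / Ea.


IWR = (ETc - Pe) / Ea
    = (4 - 3) / 0.83
    = 1 / 0.83
    = 1.20 mm/day


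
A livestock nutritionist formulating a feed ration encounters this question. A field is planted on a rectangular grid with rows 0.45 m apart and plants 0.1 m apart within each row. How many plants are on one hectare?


D = 10000 / (row_sp * plant_sp)
  = 10000 / (0.45 * 0.1)
  = 10000 / 0.0450
  = 222222.22 plants/ha


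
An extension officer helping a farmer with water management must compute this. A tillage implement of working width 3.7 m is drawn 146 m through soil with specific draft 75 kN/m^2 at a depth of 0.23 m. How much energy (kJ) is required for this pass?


E = k * d * w * L
  = 75 * 0.23 * 3.7 * 146
  = 9318.45 kJ


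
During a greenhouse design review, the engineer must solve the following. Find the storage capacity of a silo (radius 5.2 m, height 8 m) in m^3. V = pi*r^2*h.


V = pi * r^2 * h
  = pi * 5.2^2 * 8
  = pi * 27.04 * 8
  = 679.59 m^3


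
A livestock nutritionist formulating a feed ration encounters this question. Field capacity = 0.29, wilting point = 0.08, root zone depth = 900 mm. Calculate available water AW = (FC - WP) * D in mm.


AW = (FC - WP) * D
   = (0.29 - 0.08) * 900
   = 0.21 * 900
   = 189 mm


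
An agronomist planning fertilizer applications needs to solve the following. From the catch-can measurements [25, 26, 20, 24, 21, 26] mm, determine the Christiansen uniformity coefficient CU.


xbar = 142 / 6 = 23.667
sum|xi - xbar| = 12.667
CU = 100 * (1 - 12.667 / (6 * 23.667))
   = 100 * (1 - 0.0892)
   = 91.08%


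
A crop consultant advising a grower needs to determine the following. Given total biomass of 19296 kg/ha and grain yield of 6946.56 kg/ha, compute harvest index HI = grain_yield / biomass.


HI = grain_yield / biomass
   = 6946.56 / 19296
   = 0.36


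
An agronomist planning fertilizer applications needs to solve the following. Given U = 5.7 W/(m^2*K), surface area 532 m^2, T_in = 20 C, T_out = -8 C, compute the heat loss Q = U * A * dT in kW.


dT = 20 - (-8) = 28 K
Q = U * A * dT
  = 5.7 * 532 * 28
  = 84907.20 W = 84.91 kW


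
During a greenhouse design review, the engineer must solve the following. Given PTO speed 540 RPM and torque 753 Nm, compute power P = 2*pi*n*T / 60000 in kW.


P = 2*pi*n*T / 60000
  = 2*pi * 540 * 753 / 60000
  = 2554868.81 / 60000
  = 42.58 kW


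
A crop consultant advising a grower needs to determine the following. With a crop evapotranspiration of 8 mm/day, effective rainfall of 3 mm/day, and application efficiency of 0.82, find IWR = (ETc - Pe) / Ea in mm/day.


IWR = (ETc - Pe) / Ea
    = (8 - 3) / 0.82
    = 5 / 0.82
    = 6.10 mm/day


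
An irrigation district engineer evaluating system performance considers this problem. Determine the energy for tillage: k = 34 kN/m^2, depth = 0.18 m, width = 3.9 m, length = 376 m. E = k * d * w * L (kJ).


E = k * d * w * L
  = 34 * 0.18 * 3.9 * 376
  = 8974.37 kJ


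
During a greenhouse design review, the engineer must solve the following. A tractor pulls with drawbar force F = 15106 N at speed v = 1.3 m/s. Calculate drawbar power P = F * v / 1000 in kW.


P = F * v / 1000
  = 15106 * 1.3 / 1000
  = 19637.80 / 1000
  = 19.64 kW


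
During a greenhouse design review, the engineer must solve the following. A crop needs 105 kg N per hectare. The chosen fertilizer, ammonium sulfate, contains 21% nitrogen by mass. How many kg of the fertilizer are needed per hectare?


Rate = N_required / (N_content / 100)
     = 105 / (21 / 100)
     = 105 / 0.21
     = 500 kg/ha


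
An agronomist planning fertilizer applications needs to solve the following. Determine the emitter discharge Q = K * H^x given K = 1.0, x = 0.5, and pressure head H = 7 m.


Q = K * H^x
  = 1.0 * 7^0.5
  = 1.0 * 2.6458
  = 2.65 L/h


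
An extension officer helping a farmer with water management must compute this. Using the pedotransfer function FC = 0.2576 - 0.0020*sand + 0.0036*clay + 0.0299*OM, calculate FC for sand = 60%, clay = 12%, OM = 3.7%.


FC = 0.2576 - 0.0020*60 + 0.0036*12 + 0.0299*3.7
   = 0.2576 - 0.1200 + 0.0432 + 0.1106
   = 0.2914


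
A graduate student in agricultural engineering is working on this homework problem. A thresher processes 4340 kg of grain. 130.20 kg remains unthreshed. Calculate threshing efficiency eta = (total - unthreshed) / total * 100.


eta = (total - unthreshed) / total * 100
    = (4340 - 130.20) / 4340 * 100
    = 4209.80 / 4340 * 100
    = 97%


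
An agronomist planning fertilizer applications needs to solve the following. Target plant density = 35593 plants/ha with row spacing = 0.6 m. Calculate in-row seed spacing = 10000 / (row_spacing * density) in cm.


spacing = 10000 / (row_sp * density)
        = 10000 / (0.6 * 35593)
        = 10000 / 21355.80
        = 0.46826 m = 46.83 cm


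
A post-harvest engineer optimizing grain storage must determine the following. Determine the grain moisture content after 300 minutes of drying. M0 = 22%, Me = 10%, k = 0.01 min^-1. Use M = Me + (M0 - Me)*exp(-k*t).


M = Me + (M0 - Me) * e^(-k*t)
  = 10 + (22 - 10) * e^(-0.01*300)
  = 10 + 12 * e^(-3)
  = 10 + 12 * 0.04979
  = 10 + 0.5974
  = 10.60%


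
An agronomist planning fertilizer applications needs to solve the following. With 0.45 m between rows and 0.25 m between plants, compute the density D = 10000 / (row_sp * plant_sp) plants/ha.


D = 10000 / (row_sp * plant_sp)
  = 10000 / (0.45 * 0.25)
  = 10000 / 0.1125
  = 88888.89 plants/ha


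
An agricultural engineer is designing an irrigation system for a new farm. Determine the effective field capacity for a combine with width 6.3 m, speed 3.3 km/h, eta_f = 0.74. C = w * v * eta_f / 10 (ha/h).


C = w * v * eta_f / 10
  = 6.3 * 3.3 * 0.74 / 10
  = 15.38 / 10
  = 1.54 ha/h


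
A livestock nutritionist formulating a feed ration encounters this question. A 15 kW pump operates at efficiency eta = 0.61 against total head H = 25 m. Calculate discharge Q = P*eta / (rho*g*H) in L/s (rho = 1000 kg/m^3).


Q = (P * 1000 * eta) / (rho * g * H)
  = (15 * 1000 * 0.61) / (1000 * 9.81 * 25)
  = 9150 / 245250
  = 0.03731 m^3/s = 37.31 L/s


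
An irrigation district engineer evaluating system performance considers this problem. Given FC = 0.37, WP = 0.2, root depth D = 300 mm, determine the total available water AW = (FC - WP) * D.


AW = (FC - WP) * D
   = (0.37 - 0.2) * 300
   = 0.17 * 300
   = 51 mm


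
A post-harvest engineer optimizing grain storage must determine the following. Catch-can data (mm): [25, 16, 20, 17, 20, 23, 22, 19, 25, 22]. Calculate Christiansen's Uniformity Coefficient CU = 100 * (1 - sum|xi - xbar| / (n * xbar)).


xbar = 209 / 10 = 20.900
sum|xi - xbar| = 25
CU = 100 * (1 - 25 / (10 * 20.900))
   = 100 * (1 - 0.1196)
   = 88.04%


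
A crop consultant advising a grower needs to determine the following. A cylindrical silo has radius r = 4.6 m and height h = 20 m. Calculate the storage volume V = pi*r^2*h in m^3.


V = pi * r^2 * h
  = pi * 4.6^2 * 20
  = pi * 21.16 * 20
  = 1329.52 m^3


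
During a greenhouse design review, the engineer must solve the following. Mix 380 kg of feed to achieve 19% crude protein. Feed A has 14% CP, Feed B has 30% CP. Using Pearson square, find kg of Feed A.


parts_A = CP_b - target = 30 - 19 = 11
parts_B = target - CP_a = 19 - 14 = 5
total_parts = 11 + 5 = 16
Feed A = 380 * 11 / 16 = 261.25 kg
Feed B = 380 * 5 / 16 = 118.75 kg

261.25 kg


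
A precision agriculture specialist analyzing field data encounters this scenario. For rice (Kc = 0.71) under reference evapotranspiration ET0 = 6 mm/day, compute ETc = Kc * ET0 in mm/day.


ETc = Kc * ET0
    = 0.71 * 6
    = 4.26 mm/day


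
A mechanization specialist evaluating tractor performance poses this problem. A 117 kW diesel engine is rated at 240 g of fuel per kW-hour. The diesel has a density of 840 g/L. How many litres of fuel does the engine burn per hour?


FC = P * BSFC / rho_fuel
   = 117 * 240 / 840
   = 28080 / 840
   = 33.43 L/h


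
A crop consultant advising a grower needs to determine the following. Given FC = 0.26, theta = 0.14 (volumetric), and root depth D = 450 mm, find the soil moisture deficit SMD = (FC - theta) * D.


SMD = (FC - theta) * D
    = (0.26 - 0.14) * 450
    = 0.120 * 450
    = 54 mm


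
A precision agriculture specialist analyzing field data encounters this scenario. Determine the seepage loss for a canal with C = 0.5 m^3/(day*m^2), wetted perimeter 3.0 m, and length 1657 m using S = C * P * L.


S = C * P * L
  = 0.5 * 3.0 * 1657
  = 2485.50 m^3/day


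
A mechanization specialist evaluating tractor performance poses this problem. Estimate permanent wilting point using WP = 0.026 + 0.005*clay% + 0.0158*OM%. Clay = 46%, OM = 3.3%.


WP = 0.026 + 0.005*46 + 0.0158*3.3
   = 0.026 + 0.2300 + 0.0521
   = 0.3081


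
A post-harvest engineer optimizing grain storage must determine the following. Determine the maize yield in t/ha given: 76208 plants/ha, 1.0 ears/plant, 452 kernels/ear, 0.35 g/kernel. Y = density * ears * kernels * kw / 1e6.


Y = density * ears * kernels * kw
  = 76208 * 1.0 * 452 * 0.35 g/ha
  = 12056105.60 g/ha
  = 12056.11 kg/ha = 12.06 t/ha


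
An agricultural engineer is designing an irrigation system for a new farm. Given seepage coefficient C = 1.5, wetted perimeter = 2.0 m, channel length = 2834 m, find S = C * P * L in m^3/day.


S = C * P * L
  = 1.5 * 2.0 * 2834
  = 8502 m^3/day


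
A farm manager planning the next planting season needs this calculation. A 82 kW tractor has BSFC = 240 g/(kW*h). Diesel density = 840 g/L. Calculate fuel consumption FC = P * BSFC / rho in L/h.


FC = P * BSFC / rho_fuel
   = 82 * 240 / 840
   = 19680 / 840
   = 23.43 L/h


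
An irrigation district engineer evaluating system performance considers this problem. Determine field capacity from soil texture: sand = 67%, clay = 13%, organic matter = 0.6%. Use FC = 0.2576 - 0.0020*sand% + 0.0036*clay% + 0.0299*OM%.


FC = 0.2576 - 0.0020*67 + 0.0036*13 + 0.0299*0.6
   = 0.2576 - 0.1340 + 0.0468 + 0.0179
   = 0.1883


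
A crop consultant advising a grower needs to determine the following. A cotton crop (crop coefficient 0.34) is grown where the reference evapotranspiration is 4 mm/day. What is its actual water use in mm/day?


ETc = Kc * ET0
    = 0.34 * 4
    = 1.36 mm/day


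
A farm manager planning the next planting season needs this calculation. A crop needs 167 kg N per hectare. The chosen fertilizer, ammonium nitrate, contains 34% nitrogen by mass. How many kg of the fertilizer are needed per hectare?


Rate = N_required / (N_content / 100)
     = 167 / (34 / 100)
     = 167 / 0.34
     = 491.18 kg/ha


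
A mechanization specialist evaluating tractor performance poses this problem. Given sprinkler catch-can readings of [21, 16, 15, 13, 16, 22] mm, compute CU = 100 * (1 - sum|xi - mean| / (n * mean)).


xbar = 103 / 6 = 17.167
sum|xi - xbar| = 17.333
CU = 100 * (1 - 17.333 / (6 * 17.167))
   = 100 * (1 - 0.1683)
   = 83.17%


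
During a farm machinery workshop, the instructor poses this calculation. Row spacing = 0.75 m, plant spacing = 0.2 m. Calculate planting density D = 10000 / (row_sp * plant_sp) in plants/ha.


D = 10000 / (row_sp * plant_sp)
  = 10000 / (0.75 * 0.2)
  = 10000 / 0.1500
  = 66666.67 plants/ha


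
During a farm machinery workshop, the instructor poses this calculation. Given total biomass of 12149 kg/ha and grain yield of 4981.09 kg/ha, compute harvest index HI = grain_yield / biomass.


HI = grain_yield / biomass
   = 4981.09 / 12149
   = 0.41


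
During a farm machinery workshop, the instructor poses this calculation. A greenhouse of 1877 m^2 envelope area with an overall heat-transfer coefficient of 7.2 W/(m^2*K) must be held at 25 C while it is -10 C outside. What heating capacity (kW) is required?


dT = 25 - (-10) = 35 K
Q = U * A * dT
  = 7.2 * 1877 * 35
  = 473004 W = 473.00 kW
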